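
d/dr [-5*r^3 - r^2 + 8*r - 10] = -15*r^2 - 2*r + 8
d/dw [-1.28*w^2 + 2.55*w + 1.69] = 2.55 - 2.56*w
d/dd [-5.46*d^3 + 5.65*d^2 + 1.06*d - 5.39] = -16.38*d^2 + 11.3*d + 1.06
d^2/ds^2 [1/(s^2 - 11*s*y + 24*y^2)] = 2*(-s^2 + 11*s*y - 24*y^2 + (2*s - 11*y)^2)/(s^2 - 11*s*y + 24*y^2)^3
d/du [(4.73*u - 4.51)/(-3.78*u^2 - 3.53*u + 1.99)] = (17.8794*u^2 - 34.0956*u - 6.5076)/(14.2884*u^4 + 26.6868*u^3 - 2.5835*u^2 - 14.0494*u + 3.9601)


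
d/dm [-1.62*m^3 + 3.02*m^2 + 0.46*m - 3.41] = -4.86*m^2 + 6.04*m + 0.46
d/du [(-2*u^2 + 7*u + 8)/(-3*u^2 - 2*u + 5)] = (25*u^2 + 28*u + 51)/(9*u^4 + 12*u^3 - 26*u^2 - 20*u + 25)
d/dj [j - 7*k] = 1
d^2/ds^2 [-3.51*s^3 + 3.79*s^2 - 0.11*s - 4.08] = 7.58 - 21.06*s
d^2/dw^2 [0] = 0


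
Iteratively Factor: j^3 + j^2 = (j)*(j^2 + j) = j^2*(j + 1)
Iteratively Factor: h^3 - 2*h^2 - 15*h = (h + 3)*(h^2 - 5*h) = h*(h + 3)*(h - 5)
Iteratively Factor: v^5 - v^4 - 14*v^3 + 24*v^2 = (v - 3)*(v^4 + 2*v^3 - 8*v^2) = (v - 3)*(v + 4)*(v^3 - 2*v^2) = (v - 3)*(v - 2)*(v + 4)*(v^2) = v*(v - 3)*(v - 2)*(v + 4)*(v)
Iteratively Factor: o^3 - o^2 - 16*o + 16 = (o + 4)*(o^2 - 5*o + 4) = (o - 1)*(o + 4)*(o - 4)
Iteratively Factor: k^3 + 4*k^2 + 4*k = (k + 2)*(k^2 + 2*k) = k*(k + 2)*(k + 2)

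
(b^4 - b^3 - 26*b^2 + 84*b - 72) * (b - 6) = b^5 - 7*b^4 - 20*b^3 + 240*b^2 - 576*b + 432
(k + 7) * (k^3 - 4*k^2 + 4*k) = k^4 + 3*k^3 - 24*k^2 + 28*k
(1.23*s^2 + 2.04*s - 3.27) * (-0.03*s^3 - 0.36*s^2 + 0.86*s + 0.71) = -0.0369*s^5 - 0.504*s^4 + 0.4215*s^3 + 3.8049*s^2 - 1.3638*s - 2.3217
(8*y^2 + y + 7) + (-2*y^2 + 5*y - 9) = 6*y^2 + 6*y - 2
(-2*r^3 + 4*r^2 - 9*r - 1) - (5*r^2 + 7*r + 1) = -2*r^3 - r^2 - 16*r - 2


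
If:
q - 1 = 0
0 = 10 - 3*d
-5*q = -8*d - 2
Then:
No Solution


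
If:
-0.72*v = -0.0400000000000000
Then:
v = 0.06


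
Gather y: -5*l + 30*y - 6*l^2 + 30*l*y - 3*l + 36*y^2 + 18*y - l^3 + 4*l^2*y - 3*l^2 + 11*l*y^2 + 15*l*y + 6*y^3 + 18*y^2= -l^3 - 9*l^2 - 8*l + 6*y^3 + y^2*(11*l + 54) + y*(4*l^2 + 45*l + 48)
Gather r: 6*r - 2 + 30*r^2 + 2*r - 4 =30*r^2 + 8*r - 6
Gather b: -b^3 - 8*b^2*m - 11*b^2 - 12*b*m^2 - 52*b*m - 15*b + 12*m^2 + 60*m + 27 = -b^3 + b^2*(-8*m - 11) + b*(-12*m^2 - 52*m - 15) + 12*m^2 + 60*m + 27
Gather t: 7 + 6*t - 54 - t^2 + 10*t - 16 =-t^2 + 16*t - 63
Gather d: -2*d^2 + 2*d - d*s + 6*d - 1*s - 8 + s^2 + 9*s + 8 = -2*d^2 + d*(8 - s) + s^2 + 8*s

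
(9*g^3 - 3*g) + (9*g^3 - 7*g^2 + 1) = 18*g^3 - 7*g^2 - 3*g + 1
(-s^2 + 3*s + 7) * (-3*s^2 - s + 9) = 3*s^4 - 8*s^3 - 33*s^2 + 20*s + 63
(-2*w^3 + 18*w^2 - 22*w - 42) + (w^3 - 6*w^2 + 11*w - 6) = -w^3 + 12*w^2 - 11*w - 48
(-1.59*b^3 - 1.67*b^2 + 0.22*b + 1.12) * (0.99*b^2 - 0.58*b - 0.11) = -1.5741*b^5 - 0.7311*b^4 + 1.3613*b^3 + 1.1649*b^2 - 0.6738*b - 0.1232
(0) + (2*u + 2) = 2*u + 2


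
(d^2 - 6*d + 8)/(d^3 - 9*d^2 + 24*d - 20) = (d - 4)/(d^2 - 7*d + 10)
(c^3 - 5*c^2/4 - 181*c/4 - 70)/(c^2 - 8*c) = c + 27/4 + 35/(4*c)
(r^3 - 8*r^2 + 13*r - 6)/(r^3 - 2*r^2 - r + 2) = (r^2 - 7*r + 6)/(r^2 - r - 2)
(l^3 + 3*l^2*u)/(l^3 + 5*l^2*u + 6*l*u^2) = l/(l + 2*u)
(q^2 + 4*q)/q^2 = (q + 4)/q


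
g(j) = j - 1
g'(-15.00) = 1.00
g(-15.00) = -16.00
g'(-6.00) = 1.00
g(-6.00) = -7.00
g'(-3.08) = 1.00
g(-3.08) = -4.08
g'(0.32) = 1.00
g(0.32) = -0.68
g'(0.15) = 1.00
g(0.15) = -0.85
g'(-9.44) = 1.00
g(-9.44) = -10.44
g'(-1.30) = 1.00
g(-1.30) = -2.30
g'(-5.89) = 1.00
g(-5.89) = -6.89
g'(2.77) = 1.00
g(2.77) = 1.77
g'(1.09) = 1.00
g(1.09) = 0.09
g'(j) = 1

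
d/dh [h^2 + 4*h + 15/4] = 2*h + 4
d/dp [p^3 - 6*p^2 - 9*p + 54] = 3*p^2 - 12*p - 9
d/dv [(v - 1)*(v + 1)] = 2*v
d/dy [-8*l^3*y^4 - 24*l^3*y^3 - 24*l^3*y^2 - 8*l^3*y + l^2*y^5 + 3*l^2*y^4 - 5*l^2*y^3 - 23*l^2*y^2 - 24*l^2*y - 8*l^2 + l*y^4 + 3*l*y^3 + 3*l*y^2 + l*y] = l*(-32*l^2*y^3 - 72*l^2*y^2 - 48*l^2*y - 8*l^2 + 5*l*y^4 + 12*l*y^3 - 15*l*y^2 - 46*l*y - 24*l + 4*y^3 + 9*y^2 + 6*y + 1)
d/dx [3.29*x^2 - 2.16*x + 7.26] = 6.58*x - 2.16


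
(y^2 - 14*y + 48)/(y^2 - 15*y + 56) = (y - 6)/(y - 7)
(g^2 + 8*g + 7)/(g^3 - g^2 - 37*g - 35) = (g + 7)/(g^2 - 2*g - 35)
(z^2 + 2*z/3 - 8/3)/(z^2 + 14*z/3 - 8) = (z + 2)/(z + 6)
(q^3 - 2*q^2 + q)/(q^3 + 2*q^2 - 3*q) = (q - 1)/(q + 3)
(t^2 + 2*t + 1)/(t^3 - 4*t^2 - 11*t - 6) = 1/(t - 6)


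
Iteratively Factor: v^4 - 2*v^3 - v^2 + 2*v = (v)*(v^3 - 2*v^2 - v + 2) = v*(v + 1)*(v^2 - 3*v + 2) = v*(v - 1)*(v + 1)*(v - 2)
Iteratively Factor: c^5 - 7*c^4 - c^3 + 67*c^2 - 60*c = (c - 5)*(c^4 - 2*c^3 - 11*c^2 + 12*c) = c*(c - 5)*(c^3 - 2*c^2 - 11*c + 12) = c*(c - 5)*(c - 1)*(c^2 - c - 12) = c*(c - 5)*(c - 4)*(c - 1)*(c + 3)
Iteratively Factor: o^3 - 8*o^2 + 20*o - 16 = (o - 2)*(o^2 - 6*o + 8) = (o - 2)^2*(o - 4)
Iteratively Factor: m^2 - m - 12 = (m + 3)*(m - 4)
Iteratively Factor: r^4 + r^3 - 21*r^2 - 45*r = (r + 3)*(r^3 - 2*r^2 - 15*r) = r*(r + 3)*(r^2 - 2*r - 15) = r*(r + 3)^2*(r - 5)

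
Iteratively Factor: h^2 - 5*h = (h)*(h - 5)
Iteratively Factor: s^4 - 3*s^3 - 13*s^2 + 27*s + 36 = (s + 1)*(s^3 - 4*s^2 - 9*s + 36) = (s - 3)*(s + 1)*(s^2 - s - 12) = (s - 3)*(s + 1)*(s + 3)*(s - 4)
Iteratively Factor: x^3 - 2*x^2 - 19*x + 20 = (x - 5)*(x^2 + 3*x - 4) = (x - 5)*(x + 4)*(x - 1)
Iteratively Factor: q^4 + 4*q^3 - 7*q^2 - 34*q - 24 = (q + 4)*(q^3 - 7*q - 6) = (q - 3)*(q + 4)*(q^2 + 3*q + 2) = (q - 3)*(q + 1)*(q + 4)*(q + 2)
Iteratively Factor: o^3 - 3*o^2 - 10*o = (o + 2)*(o^2 - 5*o) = o*(o + 2)*(o - 5)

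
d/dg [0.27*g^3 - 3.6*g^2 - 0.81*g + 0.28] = 0.81*g^2 - 7.2*g - 0.81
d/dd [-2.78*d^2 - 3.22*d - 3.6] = -5.56*d - 3.22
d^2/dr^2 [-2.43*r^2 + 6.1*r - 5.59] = -4.86000000000000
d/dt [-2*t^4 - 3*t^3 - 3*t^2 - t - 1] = -8*t^3 - 9*t^2 - 6*t - 1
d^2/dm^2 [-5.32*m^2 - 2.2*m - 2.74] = -10.6400000000000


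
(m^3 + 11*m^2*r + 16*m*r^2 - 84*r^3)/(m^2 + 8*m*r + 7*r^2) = (m^2 + 4*m*r - 12*r^2)/(m + r)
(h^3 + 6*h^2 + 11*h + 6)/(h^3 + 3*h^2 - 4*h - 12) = (h + 1)/(h - 2)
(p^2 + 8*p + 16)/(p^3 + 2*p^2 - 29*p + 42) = (p^2 + 8*p + 16)/(p^3 + 2*p^2 - 29*p + 42)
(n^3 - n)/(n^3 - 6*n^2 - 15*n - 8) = n*(n - 1)/(n^2 - 7*n - 8)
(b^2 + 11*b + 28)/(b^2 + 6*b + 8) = (b + 7)/(b + 2)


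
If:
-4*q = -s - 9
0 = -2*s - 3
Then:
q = 15/8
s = -3/2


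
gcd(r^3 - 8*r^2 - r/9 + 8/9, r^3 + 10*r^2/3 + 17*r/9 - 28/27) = r - 1/3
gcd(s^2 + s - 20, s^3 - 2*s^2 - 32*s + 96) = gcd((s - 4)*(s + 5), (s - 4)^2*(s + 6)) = s - 4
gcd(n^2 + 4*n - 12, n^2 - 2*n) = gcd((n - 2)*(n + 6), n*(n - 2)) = n - 2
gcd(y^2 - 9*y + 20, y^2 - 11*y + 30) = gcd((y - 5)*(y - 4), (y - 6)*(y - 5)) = y - 5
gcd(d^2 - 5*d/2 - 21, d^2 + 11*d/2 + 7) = d + 7/2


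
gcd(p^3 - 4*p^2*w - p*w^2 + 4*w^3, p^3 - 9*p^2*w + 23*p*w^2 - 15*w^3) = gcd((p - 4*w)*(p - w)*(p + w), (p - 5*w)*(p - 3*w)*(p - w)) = p - w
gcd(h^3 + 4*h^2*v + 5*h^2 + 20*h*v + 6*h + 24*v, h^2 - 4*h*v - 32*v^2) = h + 4*v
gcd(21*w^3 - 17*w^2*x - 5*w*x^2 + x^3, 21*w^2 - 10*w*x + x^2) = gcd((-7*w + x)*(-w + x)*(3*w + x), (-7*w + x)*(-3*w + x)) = -7*w + x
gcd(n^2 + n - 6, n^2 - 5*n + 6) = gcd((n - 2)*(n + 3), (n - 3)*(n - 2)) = n - 2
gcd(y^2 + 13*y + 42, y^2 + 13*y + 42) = y^2 + 13*y + 42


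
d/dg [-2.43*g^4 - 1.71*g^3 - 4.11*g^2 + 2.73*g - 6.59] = -9.72*g^3 - 5.13*g^2 - 8.22*g + 2.73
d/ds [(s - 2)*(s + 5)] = 2*s + 3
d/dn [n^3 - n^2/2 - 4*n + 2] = 3*n^2 - n - 4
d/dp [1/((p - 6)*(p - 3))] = (9 - 2*p)/(p^4 - 18*p^3 + 117*p^2 - 324*p + 324)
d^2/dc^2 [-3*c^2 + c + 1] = -6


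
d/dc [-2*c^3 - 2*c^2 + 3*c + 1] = -6*c^2 - 4*c + 3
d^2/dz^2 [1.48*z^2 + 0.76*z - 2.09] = 2.96000000000000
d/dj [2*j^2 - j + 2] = 4*j - 1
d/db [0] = 0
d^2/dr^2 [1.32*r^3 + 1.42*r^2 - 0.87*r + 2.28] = 7.92*r + 2.84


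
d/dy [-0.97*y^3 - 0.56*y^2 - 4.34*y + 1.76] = -2.91*y^2 - 1.12*y - 4.34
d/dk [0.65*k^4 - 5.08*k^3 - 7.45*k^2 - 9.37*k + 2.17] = 2.6*k^3 - 15.24*k^2 - 14.9*k - 9.37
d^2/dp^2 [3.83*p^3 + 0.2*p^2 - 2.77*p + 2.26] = 22.98*p + 0.4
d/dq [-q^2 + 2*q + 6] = 2 - 2*q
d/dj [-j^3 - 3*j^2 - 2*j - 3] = -3*j^2 - 6*j - 2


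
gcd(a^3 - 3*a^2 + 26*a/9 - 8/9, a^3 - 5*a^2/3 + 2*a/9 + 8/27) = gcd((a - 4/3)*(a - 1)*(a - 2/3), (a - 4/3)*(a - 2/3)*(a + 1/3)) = a^2 - 2*a + 8/9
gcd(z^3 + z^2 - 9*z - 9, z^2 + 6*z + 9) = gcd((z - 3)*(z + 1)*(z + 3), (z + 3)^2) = z + 3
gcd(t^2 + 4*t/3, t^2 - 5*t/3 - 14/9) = 1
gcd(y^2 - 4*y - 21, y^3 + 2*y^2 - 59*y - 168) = y + 3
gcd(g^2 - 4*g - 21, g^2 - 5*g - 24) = g + 3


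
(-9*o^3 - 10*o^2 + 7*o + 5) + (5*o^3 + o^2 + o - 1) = -4*o^3 - 9*o^2 + 8*o + 4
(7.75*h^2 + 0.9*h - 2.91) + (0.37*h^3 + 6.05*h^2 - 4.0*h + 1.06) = 0.37*h^3 + 13.8*h^2 - 3.1*h - 1.85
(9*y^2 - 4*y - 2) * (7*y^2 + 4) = 63*y^4 - 28*y^3 + 22*y^2 - 16*y - 8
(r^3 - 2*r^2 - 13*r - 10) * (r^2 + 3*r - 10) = r^5 + r^4 - 29*r^3 - 29*r^2 + 100*r + 100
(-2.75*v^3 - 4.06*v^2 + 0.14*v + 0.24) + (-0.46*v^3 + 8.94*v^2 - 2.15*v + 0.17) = -3.21*v^3 + 4.88*v^2 - 2.01*v + 0.41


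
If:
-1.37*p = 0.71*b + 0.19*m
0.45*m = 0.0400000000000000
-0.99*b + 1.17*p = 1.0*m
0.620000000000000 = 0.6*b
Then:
No Solution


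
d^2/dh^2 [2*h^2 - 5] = 4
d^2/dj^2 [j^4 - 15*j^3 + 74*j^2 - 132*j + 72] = 12*j^2 - 90*j + 148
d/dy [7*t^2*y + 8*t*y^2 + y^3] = 7*t^2 + 16*t*y + 3*y^2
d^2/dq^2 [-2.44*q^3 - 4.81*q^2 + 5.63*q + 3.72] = -14.64*q - 9.62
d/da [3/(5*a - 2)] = -15/(5*a - 2)^2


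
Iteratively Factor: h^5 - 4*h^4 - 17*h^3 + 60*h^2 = (h - 5)*(h^4 + h^3 - 12*h^2) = (h - 5)*(h - 3)*(h^3 + 4*h^2) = h*(h - 5)*(h - 3)*(h^2 + 4*h) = h^2*(h - 5)*(h - 3)*(h + 4)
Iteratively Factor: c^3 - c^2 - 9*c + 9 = (c - 1)*(c^2 - 9) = (c - 1)*(c + 3)*(c - 3)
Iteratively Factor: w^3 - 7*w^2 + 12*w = (w - 3)*(w^2 - 4*w) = w*(w - 3)*(w - 4)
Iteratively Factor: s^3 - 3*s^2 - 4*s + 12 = (s - 2)*(s^2 - s - 6) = (s - 2)*(s + 2)*(s - 3)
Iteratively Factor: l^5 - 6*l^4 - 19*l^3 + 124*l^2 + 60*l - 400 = (l - 5)*(l^4 - l^3 - 24*l^2 + 4*l + 80) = (l - 5)*(l + 2)*(l^3 - 3*l^2 - 18*l + 40) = (l - 5)*(l - 2)*(l + 2)*(l^2 - l - 20) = (l - 5)*(l - 2)*(l + 2)*(l + 4)*(l - 5)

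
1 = 1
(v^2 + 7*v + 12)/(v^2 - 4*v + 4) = (v^2 + 7*v + 12)/(v^2 - 4*v + 4)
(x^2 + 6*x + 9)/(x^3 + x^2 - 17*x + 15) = (x^2 + 6*x + 9)/(x^3 + x^2 - 17*x + 15)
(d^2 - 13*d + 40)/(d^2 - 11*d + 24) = (d - 5)/(d - 3)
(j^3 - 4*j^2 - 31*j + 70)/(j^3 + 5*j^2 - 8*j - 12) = (j^2 - 2*j - 35)/(j^2 + 7*j + 6)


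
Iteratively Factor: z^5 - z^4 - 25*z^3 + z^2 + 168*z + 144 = (z + 1)*(z^4 - 2*z^3 - 23*z^2 + 24*z + 144) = (z - 4)*(z + 1)*(z^3 + 2*z^2 - 15*z - 36) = (z - 4)^2*(z + 1)*(z^2 + 6*z + 9) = (z - 4)^2*(z + 1)*(z + 3)*(z + 3)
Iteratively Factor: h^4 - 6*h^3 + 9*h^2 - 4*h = (h)*(h^3 - 6*h^2 + 9*h - 4) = h*(h - 4)*(h^2 - 2*h + 1) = h*(h - 4)*(h - 1)*(h - 1)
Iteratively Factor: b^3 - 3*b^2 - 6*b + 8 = (b - 4)*(b^2 + b - 2) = (b - 4)*(b - 1)*(b + 2)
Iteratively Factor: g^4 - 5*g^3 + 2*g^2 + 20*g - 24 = (g + 2)*(g^3 - 7*g^2 + 16*g - 12) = (g - 2)*(g + 2)*(g^2 - 5*g + 6) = (g - 3)*(g - 2)*(g + 2)*(g - 2)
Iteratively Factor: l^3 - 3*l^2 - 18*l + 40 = (l + 4)*(l^2 - 7*l + 10) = (l - 5)*(l + 4)*(l - 2)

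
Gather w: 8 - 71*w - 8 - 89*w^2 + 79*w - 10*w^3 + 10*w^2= -10*w^3 - 79*w^2 + 8*w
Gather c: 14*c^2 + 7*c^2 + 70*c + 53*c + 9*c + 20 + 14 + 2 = 21*c^2 + 132*c + 36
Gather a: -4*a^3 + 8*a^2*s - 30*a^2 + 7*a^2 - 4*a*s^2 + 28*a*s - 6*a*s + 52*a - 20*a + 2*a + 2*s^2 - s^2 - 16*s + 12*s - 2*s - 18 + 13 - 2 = -4*a^3 + a^2*(8*s - 23) + a*(-4*s^2 + 22*s + 34) + s^2 - 6*s - 7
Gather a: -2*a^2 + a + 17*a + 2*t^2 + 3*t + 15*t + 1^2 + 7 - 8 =-2*a^2 + 18*a + 2*t^2 + 18*t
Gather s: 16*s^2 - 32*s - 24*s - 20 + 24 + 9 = 16*s^2 - 56*s + 13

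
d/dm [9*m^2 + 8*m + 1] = 18*m + 8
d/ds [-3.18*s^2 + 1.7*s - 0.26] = 1.7 - 6.36*s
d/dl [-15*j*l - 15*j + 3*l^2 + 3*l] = -15*j + 6*l + 3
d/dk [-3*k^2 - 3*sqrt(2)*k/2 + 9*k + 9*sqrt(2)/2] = -6*k - 3*sqrt(2)/2 + 9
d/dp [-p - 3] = -1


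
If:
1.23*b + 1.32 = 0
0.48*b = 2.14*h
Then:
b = -1.07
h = -0.24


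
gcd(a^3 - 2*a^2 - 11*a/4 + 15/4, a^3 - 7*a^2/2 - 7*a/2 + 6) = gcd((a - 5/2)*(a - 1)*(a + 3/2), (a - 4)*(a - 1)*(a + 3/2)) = a^2 + a/2 - 3/2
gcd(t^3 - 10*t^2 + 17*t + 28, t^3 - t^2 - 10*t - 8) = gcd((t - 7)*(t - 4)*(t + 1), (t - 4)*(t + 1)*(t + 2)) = t^2 - 3*t - 4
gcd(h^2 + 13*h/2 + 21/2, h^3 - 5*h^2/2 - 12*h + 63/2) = h + 7/2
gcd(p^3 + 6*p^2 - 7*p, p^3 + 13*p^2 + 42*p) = p^2 + 7*p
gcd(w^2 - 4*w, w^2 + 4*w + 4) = 1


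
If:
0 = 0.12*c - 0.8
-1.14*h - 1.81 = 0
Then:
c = 6.67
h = -1.59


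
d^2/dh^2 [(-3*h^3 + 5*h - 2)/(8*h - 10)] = (-48*h^3 + 180*h^2 - 225*h + 68)/(64*h^3 - 240*h^2 + 300*h - 125)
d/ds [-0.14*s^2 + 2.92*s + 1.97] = 2.92 - 0.28*s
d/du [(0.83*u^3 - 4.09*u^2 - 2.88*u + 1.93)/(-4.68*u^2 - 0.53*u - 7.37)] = (-3.8844*u^4 - 0.879799999999996*u^3 - 29.662*u^2 + 78.3514*u + 22.2485)/(21.9024*u^4 + 4.9608*u^3 + 69.2641*u^2 + 7.8122*u + 54.3169)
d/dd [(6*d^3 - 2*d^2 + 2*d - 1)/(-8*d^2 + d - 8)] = (-48*d^4 + 12*d^3 - 130*d^2 + 16*d - 15)/(64*d^4 - 16*d^3 + 129*d^2 - 16*d + 64)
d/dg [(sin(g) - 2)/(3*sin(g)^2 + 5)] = (-3*sin(g)^2 + 12*sin(g) + 5)*cos(g)/(3*sin(g)^2 + 5)^2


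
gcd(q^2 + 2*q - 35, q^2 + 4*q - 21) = q + 7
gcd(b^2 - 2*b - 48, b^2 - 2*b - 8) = 1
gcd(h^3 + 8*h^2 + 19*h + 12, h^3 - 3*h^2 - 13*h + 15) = h + 3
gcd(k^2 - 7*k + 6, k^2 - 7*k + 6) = k^2 - 7*k + 6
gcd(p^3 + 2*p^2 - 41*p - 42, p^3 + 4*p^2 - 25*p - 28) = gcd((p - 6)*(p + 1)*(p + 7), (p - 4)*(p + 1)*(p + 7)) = p^2 + 8*p + 7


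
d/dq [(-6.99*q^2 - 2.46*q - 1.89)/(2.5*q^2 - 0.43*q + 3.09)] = (9.1557*q^2 - 33.7482*q - 8.4141)/(6.25*q^4 - 2.15*q^3 + 15.6349*q^2 - 2.6574*q + 9.5481)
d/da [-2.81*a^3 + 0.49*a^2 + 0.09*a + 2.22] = -8.43*a^2 + 0.98*a + 0.09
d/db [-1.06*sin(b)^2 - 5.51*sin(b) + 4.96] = -(2.12*sin(b) + 5.51)*cos(b)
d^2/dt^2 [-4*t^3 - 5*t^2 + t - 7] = -24*t - 10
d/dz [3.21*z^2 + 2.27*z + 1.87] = 6.42*z + 2.27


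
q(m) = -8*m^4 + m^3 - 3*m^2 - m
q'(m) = -32*m^3 + 3*m^2 - 6*m - 1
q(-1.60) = -62.60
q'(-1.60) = 147.35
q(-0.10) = 0.07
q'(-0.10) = -0.34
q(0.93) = -8.70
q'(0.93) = -29.72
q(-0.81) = -5.13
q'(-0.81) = 22.83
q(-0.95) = -9.13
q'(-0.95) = 34.84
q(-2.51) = -349.73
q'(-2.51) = 538.98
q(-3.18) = -877.40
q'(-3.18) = 1077.46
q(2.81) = -503.10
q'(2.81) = -704.19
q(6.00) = -10266.00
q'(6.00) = -6841.00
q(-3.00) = -699.00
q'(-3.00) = 908.00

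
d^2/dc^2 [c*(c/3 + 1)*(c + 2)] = 2*c + 10/3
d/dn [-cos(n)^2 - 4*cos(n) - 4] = 2*(cos(n) + 2)*sin(n)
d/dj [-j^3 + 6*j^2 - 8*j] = -3*j^2 + 12*j - 8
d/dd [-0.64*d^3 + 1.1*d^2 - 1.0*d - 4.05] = -1.92*d^2 + 2.2*d - 1.0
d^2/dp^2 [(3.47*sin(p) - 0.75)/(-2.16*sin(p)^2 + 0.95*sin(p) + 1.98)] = (-16.189632*sin(p)^5 + 6.87636000000001*sin(p)^4 - 61.280712*sin(p)^3 - 0.960855000000024*sin(p)^2 + 83.262438*sin(p) - 20.82309)/(-2.16*sin(p)^2 + 0.95*sin(p) + 1.98)^3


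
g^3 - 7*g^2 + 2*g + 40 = (g - 5)*(g - 4)*(g + 2)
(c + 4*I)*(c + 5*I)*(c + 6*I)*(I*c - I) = I*c^4 - 15*c^3 - I*c^3 + 15*c^2 - 74*I*c^2 + 120*c + 74*I*c - 120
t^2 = t^2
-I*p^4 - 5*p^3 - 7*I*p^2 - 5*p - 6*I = (p - 6*I)*(p - I)*(p + I)*(-I*p + 1)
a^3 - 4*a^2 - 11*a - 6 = (a - 6)*(a + 1)^2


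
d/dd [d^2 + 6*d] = 2*d + 6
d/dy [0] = 0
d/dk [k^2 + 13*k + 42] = 2*k + 13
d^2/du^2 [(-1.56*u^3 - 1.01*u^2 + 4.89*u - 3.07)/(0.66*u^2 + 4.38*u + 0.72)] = (8.88178419700125e-16*u^5 - 7.105427357601e-15*u^4 - 48.27312*u^3 - 34.661736*u^2 - 72.043128*u - 146.763864)/(0.287496*u^6 + 5.723784*u^5 + 38.926008*u^4 + 96.515928*u^3 + 42.464736*u^2 + 6.811776*u + 0.373248)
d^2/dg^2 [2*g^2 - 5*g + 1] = 4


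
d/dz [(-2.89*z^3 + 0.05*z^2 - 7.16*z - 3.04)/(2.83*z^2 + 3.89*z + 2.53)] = (-8.1787*z^4 - 22.4842*z^3 - 1.47779999999999*z^2 + 17.4594*z - 6.2892)/(8.0089*z^4 + 22.0174*z^3 + 29.4519*z^2 + 19.6834*z + 6.4009)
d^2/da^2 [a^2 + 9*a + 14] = 2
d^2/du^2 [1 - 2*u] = 0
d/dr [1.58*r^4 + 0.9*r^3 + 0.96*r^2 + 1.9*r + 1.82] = 6.32*r^3 + 2.7*r^2 + 1.92*r + 1.9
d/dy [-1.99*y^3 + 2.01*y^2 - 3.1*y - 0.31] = -5.97*y^2 + 4.02*y - 3.1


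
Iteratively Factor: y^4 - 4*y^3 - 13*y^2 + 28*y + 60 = (y - 5)*(y^3 + y^2 - 8*y - 12) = (y - 5)*(y + 2)*(y^2 - y - 6) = (y - 5)*(y - 3)*(y + 2)*(y + 2)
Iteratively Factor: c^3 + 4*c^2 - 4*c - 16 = (c + 2)*(c^2 + 2*c - 8) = (c + 2)*(c + 4)*(c - 2)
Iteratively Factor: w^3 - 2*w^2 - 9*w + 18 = (w - 3)*(w^2 + w - 6) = (w - 3)*(w + 3)*(w - 2)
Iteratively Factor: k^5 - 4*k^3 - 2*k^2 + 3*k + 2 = (k + 1)*(k^4 - k^3 - 3*k^2 + k + 2) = (k - 1)*(k + 1)*(k^3 - 3*k - 2) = (k - 2)*(k - 1)*(k + 1)*(k^2 + 2*k + 1) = (k - 2)*(k - 1)*(k + 1)^2*(k + 1)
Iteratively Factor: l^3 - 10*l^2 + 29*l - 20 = (l - 1)*(l^2 - 9*l + 20) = (l - 4)*(l - 1)*(l - 5)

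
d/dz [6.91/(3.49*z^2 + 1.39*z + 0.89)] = (-48.2318*z - 9.6049)/(3.49*z^2 + 1.39*z + 0.89)^2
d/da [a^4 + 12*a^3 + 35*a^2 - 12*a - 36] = 4*a^3 + 36*a^2 + 70*a - 12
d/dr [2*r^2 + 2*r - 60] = 4*r + 2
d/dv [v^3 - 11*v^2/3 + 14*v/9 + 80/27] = 3*v^2 - 22*v/3 + 14/9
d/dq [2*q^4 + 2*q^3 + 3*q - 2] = 8*q^3 + 6*q^2 + 3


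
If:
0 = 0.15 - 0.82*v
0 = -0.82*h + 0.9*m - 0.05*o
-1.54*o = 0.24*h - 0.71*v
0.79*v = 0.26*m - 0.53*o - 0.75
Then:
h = 2.96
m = 2.67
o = -0.38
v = 0.18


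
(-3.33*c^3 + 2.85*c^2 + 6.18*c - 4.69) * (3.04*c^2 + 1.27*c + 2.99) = -10.1232*c^5 + 4.4349*c^4 + 12.45*c^3 + 2.1125*c^2 + 12.5219*c - 14.0231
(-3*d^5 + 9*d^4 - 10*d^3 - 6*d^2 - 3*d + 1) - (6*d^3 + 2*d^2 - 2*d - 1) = -3*d^5 + 9*d^4 - 16*d^3 - 8*d^2 - d + 2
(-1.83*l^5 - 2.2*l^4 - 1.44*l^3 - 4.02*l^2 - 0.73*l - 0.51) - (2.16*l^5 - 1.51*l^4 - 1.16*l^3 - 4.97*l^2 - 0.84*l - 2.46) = -3.99*l^5 - 0.69*l^4 - 0.28*l^3 + 0.95*l^2 + 0.11*l + 1.95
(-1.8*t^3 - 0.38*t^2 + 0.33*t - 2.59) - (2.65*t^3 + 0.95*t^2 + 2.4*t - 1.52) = -4.45*t^3 - 1.33*t^2 - 2.07*t - 1.07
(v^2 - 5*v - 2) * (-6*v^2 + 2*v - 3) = -6*v^4 + 32*v^3 - v^2 + 11*v + 6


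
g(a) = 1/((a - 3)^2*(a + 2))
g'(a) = -1/((a - 3)^2*(a + 2)^2) - 2/((a - 3)^3*(a + 2)) = -(3*a + 1)/((a - 3)^3*(a + 2)^2)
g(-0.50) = 0.05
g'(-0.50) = -0.01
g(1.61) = 0.14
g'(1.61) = 0.17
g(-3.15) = -0.02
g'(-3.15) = -0.03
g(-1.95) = 0.82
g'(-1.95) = -16.00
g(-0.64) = 0.06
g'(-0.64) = -0.01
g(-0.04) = 0.06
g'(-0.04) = 0.01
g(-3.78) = -0.01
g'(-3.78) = -0.01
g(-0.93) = 0.06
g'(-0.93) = -0.03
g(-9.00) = 0.00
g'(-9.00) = 0.00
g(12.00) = 0.00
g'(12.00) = 0.00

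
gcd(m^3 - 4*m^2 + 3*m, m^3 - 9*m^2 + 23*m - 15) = m^2 - 4*m + 3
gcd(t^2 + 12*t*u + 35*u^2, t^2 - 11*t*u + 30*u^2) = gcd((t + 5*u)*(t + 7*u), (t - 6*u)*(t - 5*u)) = 1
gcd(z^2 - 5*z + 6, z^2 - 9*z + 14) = z - 2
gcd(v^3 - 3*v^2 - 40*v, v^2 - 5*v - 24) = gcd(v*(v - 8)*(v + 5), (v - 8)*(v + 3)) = v - 8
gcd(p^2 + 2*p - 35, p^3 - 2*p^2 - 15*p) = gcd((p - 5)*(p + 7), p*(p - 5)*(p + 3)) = p - 5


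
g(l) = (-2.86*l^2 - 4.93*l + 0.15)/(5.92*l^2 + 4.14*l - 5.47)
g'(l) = (-11.84*l - 4.14)*(-2.86*l^2 - 4.93*l + 0.15)/(5.92*l^2 + 4.14*l - 5.47)^2 + (-5.72*l - 4.93)/(5.92*l^2 + 4.14*l - 5.47)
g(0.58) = 3.41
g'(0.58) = 42.48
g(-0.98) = -0.58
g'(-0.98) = 0.95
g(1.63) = -0.91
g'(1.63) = 0.42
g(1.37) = -1.06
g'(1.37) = 0.78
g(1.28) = -1.14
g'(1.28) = 1.02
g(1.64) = -0.91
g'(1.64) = 0.41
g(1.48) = -0.98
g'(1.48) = 0.58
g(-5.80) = -0.40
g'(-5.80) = 0.02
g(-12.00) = -0.44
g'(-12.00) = 0.00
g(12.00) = -0.53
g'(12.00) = 0.00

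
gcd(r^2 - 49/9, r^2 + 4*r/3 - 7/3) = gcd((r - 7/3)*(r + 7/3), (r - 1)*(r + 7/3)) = r + 7/3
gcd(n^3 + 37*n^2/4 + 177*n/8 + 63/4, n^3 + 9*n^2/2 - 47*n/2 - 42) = n + 3/2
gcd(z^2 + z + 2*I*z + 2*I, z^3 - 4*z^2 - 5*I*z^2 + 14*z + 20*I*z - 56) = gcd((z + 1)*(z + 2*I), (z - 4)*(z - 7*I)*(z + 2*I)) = z + 2*I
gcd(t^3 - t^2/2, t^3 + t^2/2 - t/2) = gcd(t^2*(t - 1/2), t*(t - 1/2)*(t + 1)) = t^2 - t/2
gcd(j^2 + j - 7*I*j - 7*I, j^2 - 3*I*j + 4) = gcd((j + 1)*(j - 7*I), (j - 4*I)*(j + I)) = 1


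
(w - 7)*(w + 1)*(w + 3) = w^3 - 3*w^2 - 25*w - 21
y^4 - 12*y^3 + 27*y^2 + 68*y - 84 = (y - 7)*(y - 6)*(y - 1)*(y + 2)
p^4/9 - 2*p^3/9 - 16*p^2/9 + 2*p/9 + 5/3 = (p/3 + 1/3)*(p/3 + 1)*(p - 5)*(p - 1)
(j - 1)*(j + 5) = j^2 + 4*j - 5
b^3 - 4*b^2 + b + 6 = (b - 3)*(b - 2)*(b + 1)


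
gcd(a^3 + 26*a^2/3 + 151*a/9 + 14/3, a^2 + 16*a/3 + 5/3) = a + 1/3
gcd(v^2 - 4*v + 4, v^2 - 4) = v - 2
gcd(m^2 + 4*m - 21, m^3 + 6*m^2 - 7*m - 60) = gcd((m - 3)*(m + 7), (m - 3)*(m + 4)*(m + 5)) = m - 3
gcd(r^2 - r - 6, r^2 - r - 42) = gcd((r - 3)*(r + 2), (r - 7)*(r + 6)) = 1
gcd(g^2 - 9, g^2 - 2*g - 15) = g + 3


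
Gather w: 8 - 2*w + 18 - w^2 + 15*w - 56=-w^2 + 13*w - 30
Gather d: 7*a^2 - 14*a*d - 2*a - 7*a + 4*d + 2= 7*a^2 - 9*a + d*(4 - 14*a) + 2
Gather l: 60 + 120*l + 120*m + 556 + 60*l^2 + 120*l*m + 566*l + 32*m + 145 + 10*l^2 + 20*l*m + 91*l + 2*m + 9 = 70*l^2 + l*(140*m + 777) + 154*m + 770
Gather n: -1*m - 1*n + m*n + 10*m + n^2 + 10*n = 9*m + n^2 + n*(m + 9)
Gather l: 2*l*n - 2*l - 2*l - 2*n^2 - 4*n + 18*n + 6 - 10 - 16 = l*(2*n - 4) - 2*n^2 + 14*n - 20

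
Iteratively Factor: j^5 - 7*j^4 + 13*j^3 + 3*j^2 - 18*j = (j - 3)*(j^4 - 4*j^3 + j^2 + 6*j) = (j - 3)^2*(j^3 - j^2 - 2*j) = j*(j - 3)^2*(j^2 - j - 2) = j*(j - 3)^2*(j - 2)*(j + 1)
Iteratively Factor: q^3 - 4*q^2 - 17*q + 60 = (q - 5)*(q^2 + q - 12) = (q - 5)*(q + 4)*(q - 3)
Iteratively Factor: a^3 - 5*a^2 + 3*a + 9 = (a + 1)*(a^2 - 6*a + 9) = (a - 3)*(a + 1)*(a - 3)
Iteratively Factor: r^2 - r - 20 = (r + 4)*(r - 5)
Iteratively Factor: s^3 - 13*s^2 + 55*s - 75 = (s - 3)*(s^2 - 10*s + 25) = (s - 5)*(s - 3)*(s - 5)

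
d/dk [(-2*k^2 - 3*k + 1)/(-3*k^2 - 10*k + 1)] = (11*k^2 + 2*k + 7)/(9*k^4 + 60*k^3 + 94*k^2 - 20*k + 1)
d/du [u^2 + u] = 2*u + 1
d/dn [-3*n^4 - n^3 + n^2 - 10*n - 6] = -12*n^3 - 3*n^2 + 2*n - 10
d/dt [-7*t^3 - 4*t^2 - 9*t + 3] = -21*t^2 - 8*t - 9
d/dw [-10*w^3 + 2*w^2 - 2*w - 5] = -30*w^2 + 4*w - 2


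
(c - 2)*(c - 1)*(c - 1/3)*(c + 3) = c^4 - c^3/3 - 7*c^2 + 25*c/3 - 2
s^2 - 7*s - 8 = (s - 8)*(s + 1)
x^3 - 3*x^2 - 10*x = x*(x - 5)*(x + 2)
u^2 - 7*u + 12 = (u - 4)*(u - 3)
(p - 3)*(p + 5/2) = p^2 - p/2 - 15/2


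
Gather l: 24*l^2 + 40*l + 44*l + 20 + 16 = 24*l^2 + 84*l + 36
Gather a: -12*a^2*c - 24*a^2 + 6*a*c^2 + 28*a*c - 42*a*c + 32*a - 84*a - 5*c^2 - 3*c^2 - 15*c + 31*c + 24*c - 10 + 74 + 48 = a^2*(-12*c - 24) + a*(6*c^2 - 14*c - 52) - 8*c^2 + 40*c + 112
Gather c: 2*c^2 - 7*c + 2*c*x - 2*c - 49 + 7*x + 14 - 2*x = 2*c^2 + c*(2*x - 9) + 5*x - 35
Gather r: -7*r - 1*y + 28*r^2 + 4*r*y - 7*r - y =28*r^2 + r*(4*y - 14) - 2*y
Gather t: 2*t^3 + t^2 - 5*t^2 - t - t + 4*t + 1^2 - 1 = 2*t^3 - 4*t^2 + 2*t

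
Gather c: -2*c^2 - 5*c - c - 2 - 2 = -2*c^2 - 6*c - 4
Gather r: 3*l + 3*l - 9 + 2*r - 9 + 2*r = 6*l + 4*r - 18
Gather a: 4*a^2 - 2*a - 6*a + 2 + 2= 4*a^2 - 8*a + 4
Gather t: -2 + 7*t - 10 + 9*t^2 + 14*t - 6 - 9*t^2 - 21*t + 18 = 0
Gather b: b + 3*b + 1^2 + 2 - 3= 4*b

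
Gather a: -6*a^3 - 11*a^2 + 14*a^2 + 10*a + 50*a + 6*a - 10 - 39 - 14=-6*a^3 + 3*a^2 + 66*a - 63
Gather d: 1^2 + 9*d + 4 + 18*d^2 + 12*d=18*d^2 + 21*d + 5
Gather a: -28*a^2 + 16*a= -28*a^2 + 16*a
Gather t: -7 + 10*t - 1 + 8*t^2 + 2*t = 8*t^2 + 12*t - 8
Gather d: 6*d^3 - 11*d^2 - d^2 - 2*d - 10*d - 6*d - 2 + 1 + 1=6*d^3 - 12*d^2 - 18*d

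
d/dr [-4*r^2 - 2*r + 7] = -8*r - 2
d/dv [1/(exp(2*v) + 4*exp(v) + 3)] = 2*(-exp(v) - 2)*exp(v)/(exp(2*v) + 4*exp(v) + 3)^2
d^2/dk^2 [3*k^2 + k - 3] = 6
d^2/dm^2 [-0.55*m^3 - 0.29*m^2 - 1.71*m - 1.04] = -3.3*m - 0.58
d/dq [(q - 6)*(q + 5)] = 2*q - 1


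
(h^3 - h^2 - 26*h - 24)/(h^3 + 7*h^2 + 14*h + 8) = (h - 6)/(h + 2)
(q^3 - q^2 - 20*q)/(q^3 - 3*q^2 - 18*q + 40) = q/(q - 2)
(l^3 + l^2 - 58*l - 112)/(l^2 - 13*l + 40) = (l^2 + 9*l + 14)/(l - 5)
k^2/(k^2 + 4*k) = k/(k + 4)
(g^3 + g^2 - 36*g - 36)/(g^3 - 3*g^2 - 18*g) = (g^2 + 7*g + 6)/(g*(g + 3))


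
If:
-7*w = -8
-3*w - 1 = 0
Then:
No Solution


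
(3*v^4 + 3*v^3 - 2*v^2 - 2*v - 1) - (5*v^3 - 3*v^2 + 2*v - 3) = 3*v^4 - 2*v^3 + v^2 - 4*v + 2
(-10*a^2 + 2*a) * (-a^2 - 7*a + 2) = 10*a^4 + 68*a^3 - 34*a^2 + 4*a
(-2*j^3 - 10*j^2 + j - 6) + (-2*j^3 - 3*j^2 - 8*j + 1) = -4*j^3 - 13*j^2 - 7*j - 5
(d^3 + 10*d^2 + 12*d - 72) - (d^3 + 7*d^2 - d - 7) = 3*d^2 + 13*d - 65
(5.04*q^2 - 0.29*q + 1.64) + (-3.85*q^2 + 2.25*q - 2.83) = 1.19*q^2 + 1.96*q - 1.19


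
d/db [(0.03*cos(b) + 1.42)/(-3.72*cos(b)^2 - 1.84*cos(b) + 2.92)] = (0.1116*sin(b)^2 - 10.5648*cos(b) - 2.812)*sin(b)/(3.72*cos(b)^2 + 1.84*cos(b) - 2.92)^2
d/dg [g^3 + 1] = 3*g^2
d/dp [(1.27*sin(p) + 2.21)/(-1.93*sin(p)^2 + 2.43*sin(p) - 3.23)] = (2.4511*sin(p)^2 + 8.5306*sin(p) - 9.4724)*cos(p)/(3.7249*sin(p)^4 - 9.3798*sin(p)^3 + 18.3727*sin(p)^2 - 15.6978*sin(p) + 10.4329)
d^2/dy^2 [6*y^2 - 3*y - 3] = 12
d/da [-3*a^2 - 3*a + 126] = -6*a - 3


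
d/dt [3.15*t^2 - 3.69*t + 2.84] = 6.3*t - 3.69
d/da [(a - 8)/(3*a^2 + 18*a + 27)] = (19 - a)/(3*(a^3 + 9*a^2 + 27*a + 27))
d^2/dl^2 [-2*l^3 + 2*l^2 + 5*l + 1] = 4 - 12*l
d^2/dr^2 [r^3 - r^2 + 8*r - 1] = 6*r - 2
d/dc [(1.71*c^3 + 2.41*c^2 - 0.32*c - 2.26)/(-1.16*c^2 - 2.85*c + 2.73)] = (-1.9836*c^4 - 9.747*c^3 + 6.7652*c^2 + 7.9154*c - 7.3146)/(1.3456*c^4 + 6.612*c^3 + 1.7889*c^2 - 15.561*c + 7.4529)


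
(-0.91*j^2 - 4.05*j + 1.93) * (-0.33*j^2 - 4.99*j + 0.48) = 0.3003*j^4 + 5.8774*j^3 + 19.1358*j^2 - 11.5747*j + 0.9264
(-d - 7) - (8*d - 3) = -9*d - 4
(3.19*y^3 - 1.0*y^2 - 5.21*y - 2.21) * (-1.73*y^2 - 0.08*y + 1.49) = -5.5187*y^5 + 1.4748*y^4 + 13.8464*y^3 + 2.7501*y^2 - 7.5861*y - 3.2929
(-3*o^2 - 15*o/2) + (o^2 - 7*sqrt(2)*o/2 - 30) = -2*o^2 - 15*o/2 - 7*sqrt(2)*o/2 - 30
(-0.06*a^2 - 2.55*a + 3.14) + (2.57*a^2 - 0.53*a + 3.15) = 2.51*a^2 - 3.08*a + 6.29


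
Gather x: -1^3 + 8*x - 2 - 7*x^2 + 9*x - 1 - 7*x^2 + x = -14*x^2 + 18*x - 4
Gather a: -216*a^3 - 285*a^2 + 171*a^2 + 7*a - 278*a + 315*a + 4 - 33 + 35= -216*a^3 - 114*a^2 + 44*a + 6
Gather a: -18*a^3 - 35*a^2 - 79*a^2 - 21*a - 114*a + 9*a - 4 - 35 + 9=-18*a^3 - 114*a^2 - 126*a - 30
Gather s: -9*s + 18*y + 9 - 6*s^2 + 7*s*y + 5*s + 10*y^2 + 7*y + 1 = -6*s^2 + s*(7*y - 4) + 10*y^2 + 25*y + 10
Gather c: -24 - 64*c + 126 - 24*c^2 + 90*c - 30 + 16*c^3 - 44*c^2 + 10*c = 16*c^3 - 68*c^2 + 36*c + 72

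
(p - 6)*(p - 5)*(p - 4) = p^3 - 15*p^2 + 74*p - 120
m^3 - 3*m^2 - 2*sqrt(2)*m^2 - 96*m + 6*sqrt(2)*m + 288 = (m - 3)*(m - 8*sqrt(2))*(m + 6*sqrt(2))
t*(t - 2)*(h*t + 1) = h*t^3 - 2*h*t^2 + t^2 - 2*t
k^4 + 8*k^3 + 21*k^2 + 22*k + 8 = (k + 1)^2*(k + 2)*(k + 4)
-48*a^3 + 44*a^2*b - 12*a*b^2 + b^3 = (-6*a + b)*(-4*a + b)*(-2*a + b)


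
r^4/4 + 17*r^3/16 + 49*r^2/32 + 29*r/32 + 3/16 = (r/4 + 1/2)*(r + 1/2)*(r + 3/4)*(r + 1)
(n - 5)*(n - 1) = n^2 - 6*n + 5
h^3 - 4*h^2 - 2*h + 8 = (h - 4)*(h - sqrt(2))*(h + sqrt(2))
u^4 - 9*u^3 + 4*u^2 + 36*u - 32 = (u - 8)*(u - 2)*(u - 1)*(u + 2)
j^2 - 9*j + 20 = (j - 5)*(j - 4)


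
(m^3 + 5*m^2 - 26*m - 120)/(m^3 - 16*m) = (m^2 + m - 30)/(m*(m - 4))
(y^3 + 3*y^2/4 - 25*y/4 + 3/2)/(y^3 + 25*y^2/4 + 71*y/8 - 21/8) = 2*(y - 2)/(2*y + 7)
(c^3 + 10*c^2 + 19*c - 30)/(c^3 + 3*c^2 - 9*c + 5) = (c + 6)/(c - 1)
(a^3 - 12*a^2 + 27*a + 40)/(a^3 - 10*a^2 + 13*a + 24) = (a - 5)/(a - 3)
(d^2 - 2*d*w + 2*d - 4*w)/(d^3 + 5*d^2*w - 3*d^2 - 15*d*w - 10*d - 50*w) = (d - 2*w)/(d^2 + 5*d*w - 5*d - 25*w)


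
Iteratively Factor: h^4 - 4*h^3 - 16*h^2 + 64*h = (h + 4)*(h^3 - 8*h^2 + 16*h) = h*(h + 4)*(h^2 - 8*h + 16) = h*(h - 4)*(h + 4)*(h - 4)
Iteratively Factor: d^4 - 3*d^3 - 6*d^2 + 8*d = (d)*(d^3 - 3*d^2 - 6*d + 8) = d*(d - 4)*(d^2 + d - 2) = d*(d - 4)*(d + 2)*(d - 1)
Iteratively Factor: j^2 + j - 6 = (j - 2)*(j + 3)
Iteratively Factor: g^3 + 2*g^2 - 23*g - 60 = (g - 5)*(g^2 + 7*g + 12) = (g - 5)*(g + 4)*(g + 3)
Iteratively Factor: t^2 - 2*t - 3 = (t - 3)*(t + 1)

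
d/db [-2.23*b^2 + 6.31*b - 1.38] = 6.31 - 4.46*b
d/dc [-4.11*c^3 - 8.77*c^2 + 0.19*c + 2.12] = -12.33*c^2 - 17.54*c + 0.19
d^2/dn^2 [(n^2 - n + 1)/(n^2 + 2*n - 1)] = 2*(-3*n^3 + 6*n^2 + 3*n + 4)/(n^6 + 6*n^5 + 9*n^4 - 4*n^3 - 9*n^2 + 6*n - 1)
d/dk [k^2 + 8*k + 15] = 2*k + 8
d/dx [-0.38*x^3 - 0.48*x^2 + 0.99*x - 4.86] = -1.14*x^2 - 0.96*x + 0.99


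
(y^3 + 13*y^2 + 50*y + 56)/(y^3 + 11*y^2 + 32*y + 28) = (y + 4)/(y + 2)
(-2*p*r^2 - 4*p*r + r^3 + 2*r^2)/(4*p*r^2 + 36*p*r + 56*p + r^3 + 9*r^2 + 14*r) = r*(-2*p + r)/(4*p*r + 28*p + r^2 + 7*r)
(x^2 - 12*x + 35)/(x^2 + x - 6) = (x^2 - 12*x + 35)/(x^2 + x - 6)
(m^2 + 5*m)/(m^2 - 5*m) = (m + 5)/(m - 5)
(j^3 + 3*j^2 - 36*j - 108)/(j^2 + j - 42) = (j^2 + 9*j + 18)/(j + 7)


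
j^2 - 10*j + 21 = (j - 7)*(j - 3)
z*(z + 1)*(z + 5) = z^3 + 6*z^2 + 5*z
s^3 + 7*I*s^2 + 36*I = (s - 2*I)*(s + 3*I)*(s + 6*I)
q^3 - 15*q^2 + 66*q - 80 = (q - 8)*(q - 5)*(q - 2)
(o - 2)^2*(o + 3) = o^3 - o^2 - 8*o + 12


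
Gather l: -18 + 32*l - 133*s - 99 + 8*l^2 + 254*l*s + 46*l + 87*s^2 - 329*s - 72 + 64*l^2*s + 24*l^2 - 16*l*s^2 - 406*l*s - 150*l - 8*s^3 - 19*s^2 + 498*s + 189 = l^2*(64*s + 32) + l*(-16*s^2 - 152*s - 72) - 8*s^3 + 68*s^2 + 36*s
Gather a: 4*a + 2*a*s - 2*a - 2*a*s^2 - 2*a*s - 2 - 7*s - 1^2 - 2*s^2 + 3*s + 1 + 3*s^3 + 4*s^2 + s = a*(2 - 2*s^2) + 3*s^3 + 2*s^2 - 3*s - 2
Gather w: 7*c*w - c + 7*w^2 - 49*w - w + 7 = -c + 7*w^2 + w*(7*c - 50) + 7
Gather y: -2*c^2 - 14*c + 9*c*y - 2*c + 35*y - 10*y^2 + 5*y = -2*c^2 - 16*c - 10*y^2 + y*(9*c + 40)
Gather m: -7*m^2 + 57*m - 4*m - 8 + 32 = -7*m^2 + 53*m + 24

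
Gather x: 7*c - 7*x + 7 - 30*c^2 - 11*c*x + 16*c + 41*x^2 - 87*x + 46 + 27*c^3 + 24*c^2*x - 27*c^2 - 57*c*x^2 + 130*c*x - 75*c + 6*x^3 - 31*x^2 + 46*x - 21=27*c^3 - 57*c^2 - 52*c + 6*x^3 + x^2*(10 - 57*c) + x*(24*c^2 + 119*c - 48) + 32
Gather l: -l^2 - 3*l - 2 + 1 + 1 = -l^2 - 3*l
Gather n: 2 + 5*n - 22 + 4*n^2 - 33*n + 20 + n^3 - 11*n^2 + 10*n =n^3 - 7*n^2 - 18*n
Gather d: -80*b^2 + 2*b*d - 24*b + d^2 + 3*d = -80*b^2 - 24*b + d^2 + d*(2*b + 3)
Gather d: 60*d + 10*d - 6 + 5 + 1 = 70*d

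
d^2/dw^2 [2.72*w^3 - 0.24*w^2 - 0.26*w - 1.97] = 16.32*w - 0.48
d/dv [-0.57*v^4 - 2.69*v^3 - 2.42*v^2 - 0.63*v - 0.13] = -2.28*v^3 - 8.07*v^2 - 4.84*v - 0.63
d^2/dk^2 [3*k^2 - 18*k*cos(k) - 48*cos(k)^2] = 18*k*cos(k) - 192*sin(k)^2 + 36*sin(k) + 102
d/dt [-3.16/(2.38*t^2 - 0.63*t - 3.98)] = (15.0416*t - 1.9908)/(-2.38*t^2 + 0.63*t + 3.98)^2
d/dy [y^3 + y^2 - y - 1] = 3*y^2 + 2*y - 1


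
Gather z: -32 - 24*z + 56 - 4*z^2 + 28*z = -4*z^2 + 4*z + 24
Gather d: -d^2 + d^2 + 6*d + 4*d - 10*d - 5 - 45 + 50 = 0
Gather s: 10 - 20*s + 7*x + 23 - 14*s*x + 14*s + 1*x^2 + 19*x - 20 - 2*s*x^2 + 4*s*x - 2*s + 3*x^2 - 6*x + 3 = s*(-2*x^2 - 10*x - 8) + 4*x^2 + 20*x + 16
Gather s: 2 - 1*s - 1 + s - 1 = 0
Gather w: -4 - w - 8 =-w - 12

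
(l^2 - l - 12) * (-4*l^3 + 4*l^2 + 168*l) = -4*l^5 + 8*l^4 + 212*l^3 - 216*l^2 - 2016*l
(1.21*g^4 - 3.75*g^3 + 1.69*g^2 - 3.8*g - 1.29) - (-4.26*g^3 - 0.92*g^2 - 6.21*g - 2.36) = 1.21*g^4 + 0.51*g^3 + 2.61*g^2 + 2.41*g + 1.07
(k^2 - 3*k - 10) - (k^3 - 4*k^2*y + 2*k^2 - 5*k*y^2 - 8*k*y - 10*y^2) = -k^3 + 4*k^2*y - k^2 + 5*k*y^2 + 8*k*y - 3*k + 10*y^2 - 10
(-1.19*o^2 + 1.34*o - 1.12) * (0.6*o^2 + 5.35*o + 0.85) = -0.714*o^4 - 5.5625*o^3 + 5.4855*o^2 - 4.853*o - 0.952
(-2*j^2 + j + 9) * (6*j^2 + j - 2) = -12*j^4 + 4*j^3 + 59*j^2 + 7*j - 18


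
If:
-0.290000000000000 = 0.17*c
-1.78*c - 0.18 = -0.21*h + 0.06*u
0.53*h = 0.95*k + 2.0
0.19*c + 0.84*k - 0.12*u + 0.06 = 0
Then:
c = -1.71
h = 159.27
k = 86.75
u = 605.05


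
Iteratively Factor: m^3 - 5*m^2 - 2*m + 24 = (m + 2)*(m^2 - 7*m + 12) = (m - 3)*(m + 2)*(m - 4)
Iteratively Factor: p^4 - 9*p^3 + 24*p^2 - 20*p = (p - 2)*(p^3 - 7*p^2 + 10*p) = (p - 5)*(p - 2)*(p^2 - 2*p) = (p - 5)*(p - 2)^2*(p)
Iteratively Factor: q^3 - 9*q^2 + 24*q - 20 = (q - 2)*(q^2 - 7*q + 10) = (q - 5)*(q - 2)*(q - 2)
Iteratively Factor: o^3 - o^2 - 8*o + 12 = (o + 3)*(o^2 - 4*o + 4) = (o - 2)*(o + 3)*(o - 2)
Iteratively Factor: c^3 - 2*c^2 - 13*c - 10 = (c + 2)*(c^2 - 4*c - 5) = (c + 1)*(c + 2)*(c - 5)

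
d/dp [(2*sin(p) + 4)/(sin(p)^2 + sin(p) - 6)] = 2*(-4*sin(p) + cos(p)^2 - 9)*cos(p)/(sin(p)^2 + sin(p) - 6)^2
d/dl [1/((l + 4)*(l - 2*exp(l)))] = (-l + (l + 4)*(2*exp(l) - 1) + 2*exp(l))/((l + 4)^2*(l - 2*exp(l))^2)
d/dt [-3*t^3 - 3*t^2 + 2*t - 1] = -9*t^2 - 6*t + 2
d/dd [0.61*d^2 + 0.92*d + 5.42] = 1.22*d + 0.92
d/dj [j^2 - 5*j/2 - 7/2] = 2*j - 5/2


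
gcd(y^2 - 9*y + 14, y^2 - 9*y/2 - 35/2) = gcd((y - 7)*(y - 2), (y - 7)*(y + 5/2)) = y - 7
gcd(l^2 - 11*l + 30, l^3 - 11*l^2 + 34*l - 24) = l - 6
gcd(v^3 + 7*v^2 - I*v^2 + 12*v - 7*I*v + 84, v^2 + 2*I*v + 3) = v + 3*I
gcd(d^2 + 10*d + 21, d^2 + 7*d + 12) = d + 3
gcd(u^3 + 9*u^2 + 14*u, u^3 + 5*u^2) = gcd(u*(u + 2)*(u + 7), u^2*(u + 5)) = u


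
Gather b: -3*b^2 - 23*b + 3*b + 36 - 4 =-3*b^2 - 20*b + 32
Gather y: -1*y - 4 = -y - 4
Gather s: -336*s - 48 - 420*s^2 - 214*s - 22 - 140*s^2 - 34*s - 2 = -560*s^2 - 584*s - 72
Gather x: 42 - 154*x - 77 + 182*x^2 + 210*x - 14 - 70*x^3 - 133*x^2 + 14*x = -70*x^3 + 49*x^2 + 70*x - 49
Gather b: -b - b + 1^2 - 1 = -2*b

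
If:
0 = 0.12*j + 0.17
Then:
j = -1.42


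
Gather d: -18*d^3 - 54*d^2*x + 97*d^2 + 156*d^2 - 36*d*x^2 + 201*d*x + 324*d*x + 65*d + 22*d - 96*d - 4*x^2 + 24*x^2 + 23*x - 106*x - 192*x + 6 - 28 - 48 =-18*d^3 + d^2*(253 - 54*x) + d*(-36*x^2 + 525*x - 9) + 20*x^2 - 275*x - 70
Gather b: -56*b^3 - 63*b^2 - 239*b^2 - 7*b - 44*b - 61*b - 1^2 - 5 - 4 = -56*b^3 - 302*b^2 - 112*b - 10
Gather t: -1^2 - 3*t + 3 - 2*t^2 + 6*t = -2*t^2 + 3*t + 2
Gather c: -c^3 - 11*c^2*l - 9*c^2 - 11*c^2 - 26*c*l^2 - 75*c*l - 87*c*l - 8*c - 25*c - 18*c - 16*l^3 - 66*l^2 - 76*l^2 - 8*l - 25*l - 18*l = -c^3 + c^2*(-11*l - 20) + c*(-26*l^2 - 162*l - 51) - 16*l^3 - 142*l^2 - 51*l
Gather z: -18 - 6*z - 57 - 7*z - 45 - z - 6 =-14*z - 126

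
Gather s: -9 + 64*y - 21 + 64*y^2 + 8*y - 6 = 64*y^2 + 72*y - 36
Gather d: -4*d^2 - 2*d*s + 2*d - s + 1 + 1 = -4*d^2 + d*(2 - 2*s) - s + 2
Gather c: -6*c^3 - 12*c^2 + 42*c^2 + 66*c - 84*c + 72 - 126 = -6*c^3 + 30*c^2 - 18*c - 54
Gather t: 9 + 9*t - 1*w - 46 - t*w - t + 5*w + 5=t*(8 - w) + 4*w - 32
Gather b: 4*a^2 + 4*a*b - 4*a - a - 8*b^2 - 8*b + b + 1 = 4*a^2 - 5*a - 8*b^2 + b*(4*a - 7) + 1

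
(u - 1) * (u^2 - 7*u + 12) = u^3 - 8*u^2 + 19*u - 12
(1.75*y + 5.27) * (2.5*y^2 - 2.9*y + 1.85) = 4.375*y^3 + 8.1*y^2 - 12.0455*y + 9.7495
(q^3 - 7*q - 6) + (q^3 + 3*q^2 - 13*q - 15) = 2*q^3 + 3*q^2 - 20*q - 21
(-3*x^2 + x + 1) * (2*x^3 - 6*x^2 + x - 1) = -6*x^5 + 20*x^4 - 7*x^3 - 2*x^2 - 1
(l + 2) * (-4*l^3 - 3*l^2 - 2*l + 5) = -4*l^4 - 11*l^3 - 8*l^2 + l + 10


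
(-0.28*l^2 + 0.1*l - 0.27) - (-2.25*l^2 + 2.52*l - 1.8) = 1.97*l^2 - 2.42*l + 1.53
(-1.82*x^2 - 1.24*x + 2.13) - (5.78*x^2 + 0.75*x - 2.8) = -7.6*x^2 - 1.99*x + 4.93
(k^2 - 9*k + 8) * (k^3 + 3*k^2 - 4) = k^5 - 6*k^4 - 19*k^3 + 20*k^2 + 36*k - 32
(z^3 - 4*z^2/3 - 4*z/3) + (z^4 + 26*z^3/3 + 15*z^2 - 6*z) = z^4 + 29*z^3/3 + 41*z^2/3 - 22*z/3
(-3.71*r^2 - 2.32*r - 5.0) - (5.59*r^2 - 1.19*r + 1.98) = -9.3*r^2 - 1.13*r - 6.98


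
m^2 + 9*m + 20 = (m + 4)*(m + 5)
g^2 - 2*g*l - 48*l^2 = (g - 8*l)*(g + 6*l)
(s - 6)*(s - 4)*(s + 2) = s^3 - 8*s^2 + 4*s + 48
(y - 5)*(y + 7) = y^2 + 2*y - 35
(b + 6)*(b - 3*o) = b^2 - 3*b*o + 6*b - 18*o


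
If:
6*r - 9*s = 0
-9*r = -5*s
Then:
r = 0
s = 0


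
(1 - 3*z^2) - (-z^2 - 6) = 7 - 2*z^2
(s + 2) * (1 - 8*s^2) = -8*s^3 - 16*s^2 + s + 2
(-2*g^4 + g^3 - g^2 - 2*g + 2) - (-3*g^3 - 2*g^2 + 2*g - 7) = -2*g^4 + 4*g^3 + g^2 - 4*g + 9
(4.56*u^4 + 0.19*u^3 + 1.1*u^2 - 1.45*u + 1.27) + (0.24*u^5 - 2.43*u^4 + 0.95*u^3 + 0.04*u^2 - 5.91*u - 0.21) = 0.24*u^5 + 2.13*u^4 + 1.14*u^3 + 1.14*u^2 - 7.36*u + 1.06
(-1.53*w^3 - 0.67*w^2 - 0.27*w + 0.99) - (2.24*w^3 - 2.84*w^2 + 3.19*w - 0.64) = -3.77*w^3 + 2.17*w^2 - 3.46*w + 1.63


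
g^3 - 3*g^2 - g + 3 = (g - 3)*(g - 1)*(g + 1)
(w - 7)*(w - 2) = w^2 - 9*w + 14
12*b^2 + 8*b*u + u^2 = (2*b + u)*(6*b + u)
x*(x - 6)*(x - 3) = x^3 - 9*x^2 + 18*x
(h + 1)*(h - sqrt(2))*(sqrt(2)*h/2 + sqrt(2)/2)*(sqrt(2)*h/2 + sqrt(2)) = h^4/2 - sqrt(2)*h^3/2 + 2*h^3 - 2*sqrt(2)*h^2 + 5*h^2/2 - 5*sqrt(2)*h/2 + h - sqrt(2)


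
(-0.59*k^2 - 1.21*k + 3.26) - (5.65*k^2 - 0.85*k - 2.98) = -6.24*k^2 - 0.36*k + 6.24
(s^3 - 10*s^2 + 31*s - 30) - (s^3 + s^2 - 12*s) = -11*s^2 + 43*s - 30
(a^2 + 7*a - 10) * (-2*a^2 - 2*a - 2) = -2*a^4 - 16*a^3 + 4*a^2 + 6*a + 20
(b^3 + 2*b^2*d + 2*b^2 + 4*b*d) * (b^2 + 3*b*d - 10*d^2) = b^5 + 5*b^4*d + 2*b^4 - 4*b^3*d^2 + 10*b^3*d - 20*b^2*d^3 - 8*b^2*d^2 - 40*b*d^3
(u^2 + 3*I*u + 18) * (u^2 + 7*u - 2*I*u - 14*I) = u^4 + 7*u^3 + I*u^3 + 24*u^2 + 7*I*u^2 + 168*u - 36*I*u - 252*I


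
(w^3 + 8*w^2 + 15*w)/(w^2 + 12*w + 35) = w*(w + 3)/(w + 7)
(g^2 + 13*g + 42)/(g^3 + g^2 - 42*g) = (g + 6)/(g*(g - 6))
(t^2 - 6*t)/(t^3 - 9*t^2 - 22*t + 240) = t/(t^2 - 3*t - 40)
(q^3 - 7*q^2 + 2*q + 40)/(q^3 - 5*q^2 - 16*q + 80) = (q + 2)/(q + 4)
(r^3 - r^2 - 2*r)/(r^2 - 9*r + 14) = r*(r + 1)/(r - 7)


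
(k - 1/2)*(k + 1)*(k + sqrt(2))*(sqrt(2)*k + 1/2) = sqrt(2)*k^4 + sqrt(2)*k^3/2 + 5*k^3/2 + 5*k^2/4 - 5*k/4 + sqrt(2)*k/4 - sqrt(2)/4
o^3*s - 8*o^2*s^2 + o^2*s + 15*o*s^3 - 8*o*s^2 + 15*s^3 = (o - 5*s)*(o - 3*s)*(o*s + s)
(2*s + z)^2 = 4*s^2 + 4*s*z + z^2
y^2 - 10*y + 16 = (y - 8)*(y - 2)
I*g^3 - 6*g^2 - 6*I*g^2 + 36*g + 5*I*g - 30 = (g - 5)*(g + 6*I)*(I*g - I)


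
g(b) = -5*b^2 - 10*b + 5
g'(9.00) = -100.00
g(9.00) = -490.00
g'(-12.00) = 110.00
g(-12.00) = -595.00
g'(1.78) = -27.80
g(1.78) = -28.64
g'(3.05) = -40.50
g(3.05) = -72.01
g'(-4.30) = 33.00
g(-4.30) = -44.45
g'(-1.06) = 0.60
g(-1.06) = 9.98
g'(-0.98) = -0.20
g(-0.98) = 10.00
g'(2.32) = -33.20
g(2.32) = -45.11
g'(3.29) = -42.90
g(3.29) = -82.02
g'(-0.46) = -5.40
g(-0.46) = 8.54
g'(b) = -10*b - 10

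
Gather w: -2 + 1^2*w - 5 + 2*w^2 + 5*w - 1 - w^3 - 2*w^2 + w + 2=-w^3 + 7*w - 6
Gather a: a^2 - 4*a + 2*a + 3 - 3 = a^2 - 2*a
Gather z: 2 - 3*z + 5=7 - 3*z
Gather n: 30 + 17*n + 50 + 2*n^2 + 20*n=2*n^2 + 37*n + 80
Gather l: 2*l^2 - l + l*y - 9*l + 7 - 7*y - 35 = 2*l^2 + l*(y - 10) - 7*y - 28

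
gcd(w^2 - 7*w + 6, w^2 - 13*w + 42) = w - 6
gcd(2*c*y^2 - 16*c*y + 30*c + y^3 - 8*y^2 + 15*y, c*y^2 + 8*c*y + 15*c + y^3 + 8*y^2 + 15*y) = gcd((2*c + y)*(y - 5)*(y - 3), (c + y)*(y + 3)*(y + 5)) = 1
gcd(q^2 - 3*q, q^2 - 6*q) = q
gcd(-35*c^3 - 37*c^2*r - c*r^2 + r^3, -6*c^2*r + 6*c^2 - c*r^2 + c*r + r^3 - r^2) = 1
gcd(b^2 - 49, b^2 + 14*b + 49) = b + 7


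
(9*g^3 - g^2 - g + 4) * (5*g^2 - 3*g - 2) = 45*g^5 - 32*g^4 - 20*g^3 + 25*g^2 - 10*g - 8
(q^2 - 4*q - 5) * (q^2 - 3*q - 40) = q^4 - 7*q^3 - 33*q^2 + 175*q + 200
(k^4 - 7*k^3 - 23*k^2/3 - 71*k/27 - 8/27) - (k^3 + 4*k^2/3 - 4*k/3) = k^4 - 8*k^3 - 9*k^2 - 35*k/27 - 8/27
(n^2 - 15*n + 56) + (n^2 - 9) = 2*n^2 - 15*n + 47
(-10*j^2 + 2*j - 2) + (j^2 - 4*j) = -9*j^2 - 2*j - 2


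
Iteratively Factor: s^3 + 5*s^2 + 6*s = (s + 3)*(s^2 + 2*s) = (s + 2)*(s + 3)*(s)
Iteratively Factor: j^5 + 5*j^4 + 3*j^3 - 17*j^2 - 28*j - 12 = (j + 1)*(j^4 + 4*j^3 - j^2 - 16*j - 12) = (j + 1)*(j + 2)*(j^3 + 2*j^2 - 5*j - 6) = (j - 2)*(j + 1)*(j + 2)*(j^2 + 4*j + 3) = (j - 2)*(j + 1)^2*(j + 2)*(j + 3)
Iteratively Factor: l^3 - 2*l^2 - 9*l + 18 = (l + 3)*(l^2 - 5*l + 6) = (l - 2)*(l + 3)*(l - 3)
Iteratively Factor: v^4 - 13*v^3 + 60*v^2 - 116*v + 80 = (v - 4)*(v^3 - 9*v^2 + 24*v - 20) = (v - 5)*(v - 4)*(v^2 - 4*v + 4) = (v - 5)*(v - 4)*(v - 2)*(v - 2)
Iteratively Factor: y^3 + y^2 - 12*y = (y)*(y^2 + y - 12) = y*(y - 3)*(y + 4)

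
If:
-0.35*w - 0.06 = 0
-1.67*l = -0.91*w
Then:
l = -0.09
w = -0.17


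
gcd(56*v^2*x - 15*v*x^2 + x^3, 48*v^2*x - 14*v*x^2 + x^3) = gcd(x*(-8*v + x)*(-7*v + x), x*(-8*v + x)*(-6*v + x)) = -8*v*x + x^2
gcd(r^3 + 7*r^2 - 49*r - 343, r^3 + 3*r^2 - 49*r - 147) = r^2 - 49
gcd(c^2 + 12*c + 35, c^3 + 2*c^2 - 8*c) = 1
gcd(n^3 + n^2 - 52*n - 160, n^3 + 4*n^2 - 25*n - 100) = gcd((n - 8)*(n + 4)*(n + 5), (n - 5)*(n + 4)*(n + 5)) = n^2 + 9*n + 20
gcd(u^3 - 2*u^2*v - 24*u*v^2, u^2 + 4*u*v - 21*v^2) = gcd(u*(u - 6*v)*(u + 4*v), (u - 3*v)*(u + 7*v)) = 1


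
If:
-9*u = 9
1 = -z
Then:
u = -1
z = -1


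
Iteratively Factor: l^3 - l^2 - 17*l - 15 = (l + 3)*(l^2 - 4*l - 5) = (l - 5)*(l + 3)*(l + 1)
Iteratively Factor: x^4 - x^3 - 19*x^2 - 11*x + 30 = (x + 3)*(x^3 - 4*x^2 - 7*x + 10) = (x - 1)*(x + 3)*(x^2 - 3*x - 10) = (x - 1)*(x + 2)*(x + 3)*(x - 5)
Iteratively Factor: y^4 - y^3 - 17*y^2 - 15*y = (y + 3)*(y^3 - 4*y^2 - 5*y) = (y - 5)*(y + 3)*(y^2 + y) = (y - 5)*(y + 1)*(y + 3)*(y)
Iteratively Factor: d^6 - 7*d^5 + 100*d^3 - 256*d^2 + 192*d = (d + 4)*(d^5 - 11*d^4 + 44*d^3 - 76*d^2 + 48*d) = (d - 2)*(d + 4)*(d^4 - 9*d^3 + 26*d^2 - 24*d) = (d - 4)*(d - 2)*(d + 4)*(d^3 - 5*d^2 + 6*d) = (d - 4)*(d - 2)^2*(d + 4)*(d^2 - 3*d) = (d - 4)*(d - 3)*(d - 2)^2*(d + 4)*(d)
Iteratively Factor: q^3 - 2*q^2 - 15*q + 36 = (q + 4)*(q^2 - 6*q + 9) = (q - 3)*(q + 4)*(q - 3)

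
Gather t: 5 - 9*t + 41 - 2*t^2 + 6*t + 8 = -2*t^2 - 3*t + 54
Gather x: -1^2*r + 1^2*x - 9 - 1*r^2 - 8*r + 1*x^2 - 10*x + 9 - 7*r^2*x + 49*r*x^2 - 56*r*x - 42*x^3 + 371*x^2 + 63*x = -r^2 - 9*r - 42*x^3 + x^2*(49*r + 372) + x*(-7*r^2 - 56*r + 54)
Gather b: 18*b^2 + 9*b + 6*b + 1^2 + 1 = 18*b^2 + 15*b + 2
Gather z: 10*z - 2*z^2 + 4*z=-2*z^2 + 14*z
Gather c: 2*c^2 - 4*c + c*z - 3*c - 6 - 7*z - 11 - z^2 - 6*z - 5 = 2*c^2 + c*(z - 7) - z^2 - 13*z - 22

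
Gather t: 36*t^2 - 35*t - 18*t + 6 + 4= 36*t^2 - 53*t + 10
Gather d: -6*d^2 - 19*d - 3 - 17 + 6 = -6*d^2 - 19*d - 14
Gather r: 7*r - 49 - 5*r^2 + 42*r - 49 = -5*r^2 + 49*r - 98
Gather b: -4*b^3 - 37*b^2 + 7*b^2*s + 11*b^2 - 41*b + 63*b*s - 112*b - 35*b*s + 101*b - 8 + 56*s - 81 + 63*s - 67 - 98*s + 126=-4*b^3 + b^2*(7*s - 26) + b*(28*s - 52) + 21*s - 30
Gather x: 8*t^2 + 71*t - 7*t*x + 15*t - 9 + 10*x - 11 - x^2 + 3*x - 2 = 8*t^2 + 86*t - x^2 + x*(13 - 7*t) - 22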